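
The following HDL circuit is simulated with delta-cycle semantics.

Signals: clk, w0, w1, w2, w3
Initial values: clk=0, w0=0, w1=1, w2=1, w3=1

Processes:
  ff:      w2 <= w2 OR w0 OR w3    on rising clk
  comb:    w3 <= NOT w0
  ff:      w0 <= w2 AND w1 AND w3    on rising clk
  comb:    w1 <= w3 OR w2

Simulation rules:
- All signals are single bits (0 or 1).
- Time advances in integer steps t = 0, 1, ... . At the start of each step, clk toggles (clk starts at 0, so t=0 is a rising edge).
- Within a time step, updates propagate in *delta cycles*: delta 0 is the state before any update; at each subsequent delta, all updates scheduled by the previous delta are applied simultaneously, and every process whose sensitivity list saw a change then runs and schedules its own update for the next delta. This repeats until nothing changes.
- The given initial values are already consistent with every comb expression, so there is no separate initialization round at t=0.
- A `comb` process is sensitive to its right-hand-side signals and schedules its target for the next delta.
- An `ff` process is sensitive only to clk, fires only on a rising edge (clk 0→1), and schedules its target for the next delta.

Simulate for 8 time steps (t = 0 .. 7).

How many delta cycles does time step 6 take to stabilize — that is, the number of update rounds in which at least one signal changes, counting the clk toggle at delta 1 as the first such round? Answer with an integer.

3

t0.Δ0 w1=1 w3=1 w0=0 clk=0 w2=1
t0.Δ1 w1=1 w3=1 w0=0 clk=1 w2=1
t0.Δ2 w1=1 w3=1 w0=1 clk=1 w2=1
t0.Δ3 w1=1 w3=0 w0=1 clk=1 w2=1
t1.Δ0 w1=1 w3=0 w0=1 clk=1 w2=1
t1.Δ1 w1=1 w3=0 w0=1 clk=0 w2=1
t2.Δ0 w1=1 w3=0 w0=1 clk=0 w2=1
t2.Δ1 w1=1 w3=0 w0=1 clk=1 w2=1
t2.Δ2 w1=1 w3=0 w0=0 clk=1 w2=1
t2.Δ3 w1=1 w3=1 w0=0 clk=1 w2=1
t3.Δ0 w1=1 w3=1 w0=0 clk=1 w2=1
t3.Δ1 w1=1 w3=1 w0=0 clk=0 w2=1
t4.Δ0 w1=1 w3=1 w0=0 clk=0 w2=1
t4.Δ1 w1=1 w3=1 w0=0 clk=1 w2=1
t4.Δ2 w1=1 w3=1 w0=1 clk=1 w2=1
t4.Δ3 w1=1 w3=0 w0=1 clk=1 w2=1
t5.Δ0 w1=1 w3=0 w0=1 clk=1 w2=1
t5.Δ1 w1=1 w3=0 w0=1 clk=0 w2=1
t6.Δ0 w1=1 w3=0 w0=1 clk=0 w2=1
t6.Δ1 w1=1 w3=0 w0=1 clk=1 w2=1
t6.Δ2 w1=1 w3=0 w0=0 clk=1 w2=1
t6.Δ3 w1=1 w3=1 w0=0 clk=1 w2=1
t7.Δ0 w1=1 w3=1 w0=0 clk=1 w2=1
t7.Δ1 w1=1 w3=1 w0=0 clk=0 w2=1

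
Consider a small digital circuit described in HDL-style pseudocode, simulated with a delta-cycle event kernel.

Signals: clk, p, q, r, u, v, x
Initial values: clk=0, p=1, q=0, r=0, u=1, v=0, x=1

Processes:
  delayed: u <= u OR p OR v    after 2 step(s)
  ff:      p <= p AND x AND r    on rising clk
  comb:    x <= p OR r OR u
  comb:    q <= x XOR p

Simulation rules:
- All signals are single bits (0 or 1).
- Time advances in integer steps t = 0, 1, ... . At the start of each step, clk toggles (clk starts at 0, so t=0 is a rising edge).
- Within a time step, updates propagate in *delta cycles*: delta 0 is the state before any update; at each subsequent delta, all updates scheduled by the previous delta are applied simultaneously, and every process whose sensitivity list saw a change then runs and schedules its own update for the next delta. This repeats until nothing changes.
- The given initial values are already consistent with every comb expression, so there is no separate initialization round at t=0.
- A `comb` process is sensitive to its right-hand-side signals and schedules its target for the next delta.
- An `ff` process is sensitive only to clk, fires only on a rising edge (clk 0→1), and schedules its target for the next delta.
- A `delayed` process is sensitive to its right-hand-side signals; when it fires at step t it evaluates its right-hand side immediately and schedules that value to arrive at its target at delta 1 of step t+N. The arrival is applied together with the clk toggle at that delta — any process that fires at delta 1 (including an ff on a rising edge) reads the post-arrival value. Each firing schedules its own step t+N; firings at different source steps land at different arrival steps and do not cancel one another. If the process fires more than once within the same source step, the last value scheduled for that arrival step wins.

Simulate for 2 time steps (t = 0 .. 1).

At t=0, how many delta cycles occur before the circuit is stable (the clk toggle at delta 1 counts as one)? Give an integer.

[bits: q,x,p,v,u,clk,r]
t=0: Δ0=0110100 Δ1=0110110 Δ2=0100110 Δ3=1100110 | 3Δ
t=1: Δ0=1100110 Δ1=1100100 | 1Δ

3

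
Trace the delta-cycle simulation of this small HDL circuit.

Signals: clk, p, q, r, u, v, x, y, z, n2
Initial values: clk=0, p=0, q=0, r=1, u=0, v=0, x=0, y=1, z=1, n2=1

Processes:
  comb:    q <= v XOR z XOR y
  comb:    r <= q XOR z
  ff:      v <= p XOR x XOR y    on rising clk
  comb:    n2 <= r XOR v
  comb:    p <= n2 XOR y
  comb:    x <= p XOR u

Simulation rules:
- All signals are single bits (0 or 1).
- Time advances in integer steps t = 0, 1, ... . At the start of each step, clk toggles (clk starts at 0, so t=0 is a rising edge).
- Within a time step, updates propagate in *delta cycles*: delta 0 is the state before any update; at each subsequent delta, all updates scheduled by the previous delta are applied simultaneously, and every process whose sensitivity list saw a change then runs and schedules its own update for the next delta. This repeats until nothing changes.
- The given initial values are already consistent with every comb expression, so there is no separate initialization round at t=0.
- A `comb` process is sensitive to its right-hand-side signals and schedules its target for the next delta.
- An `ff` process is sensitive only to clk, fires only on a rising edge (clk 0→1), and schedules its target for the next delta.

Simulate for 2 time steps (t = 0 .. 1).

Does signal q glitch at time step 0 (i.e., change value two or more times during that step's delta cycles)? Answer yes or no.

t=0 Δ0: v=0 u=0 r=1 clk=0 y=1 x=0 q=0 p=0 n2=1 z=1
  Δ1: clk:0→1
  Δ2: v:0→1
  Δ3: q:0→1, n2:1→0
  Δ4: r:1→0, p:0→1
  Δ5: x:0→1, n2:0→1
  Δ6: p:1→0
  Δ7: x:1→0
  (7Δ to stable)
t=1 Δ0: v=1 u=0 r=0 clk=1 y=1 x=0 q=1 p=0 n2=1 z=1
  Δ1: clk:1→0
  (1Δ to stable)

no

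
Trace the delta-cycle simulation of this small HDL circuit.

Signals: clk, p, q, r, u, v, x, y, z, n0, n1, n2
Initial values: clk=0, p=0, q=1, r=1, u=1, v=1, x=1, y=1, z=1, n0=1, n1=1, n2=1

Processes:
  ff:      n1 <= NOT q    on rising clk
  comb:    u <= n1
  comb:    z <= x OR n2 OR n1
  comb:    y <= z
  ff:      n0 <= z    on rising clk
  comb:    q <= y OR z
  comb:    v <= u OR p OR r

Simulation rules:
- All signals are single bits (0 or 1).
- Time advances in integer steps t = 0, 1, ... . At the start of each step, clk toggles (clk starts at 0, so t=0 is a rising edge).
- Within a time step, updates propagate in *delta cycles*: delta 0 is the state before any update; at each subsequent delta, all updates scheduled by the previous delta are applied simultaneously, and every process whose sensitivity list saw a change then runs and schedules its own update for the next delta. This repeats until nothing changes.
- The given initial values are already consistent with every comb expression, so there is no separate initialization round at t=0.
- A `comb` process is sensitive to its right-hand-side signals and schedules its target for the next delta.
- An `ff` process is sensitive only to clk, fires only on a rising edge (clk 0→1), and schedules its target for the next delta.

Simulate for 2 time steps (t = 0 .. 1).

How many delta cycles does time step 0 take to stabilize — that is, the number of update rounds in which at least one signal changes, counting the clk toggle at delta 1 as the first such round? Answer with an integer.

3

t0.Δ0 x=1 q=1 n0=1 y=1 p=0 n1=1 z=1 clk=0 r=1 v=1 u=1 n2=1
t0.Δ1 x=1 q=1 n0=1 y=1 p=0 n1=1 z=1 clk=1 r=1 v=1 u=1 n2=1
t0.Δ2 x=1 q=1 n0=1 y=1 p=0 n1=0 z=1 clk=1 r=1 v=1 u=1 n2=1
t0.Δ3 x=1 q=1 n0=1 y=1 p=0 n1=0 z=1 clk=1 r=1 v=1 u=0 n2=1
t1.Δ0 x=1 q=1 n0=1 y=1 p=0 n1=0 z=1 clk=1 r=1 v=1 u=0 n2=1
t1.Δ1 x=1 q=1 n0=1 y=1 p=0 n1=0 z=1 clk=0 r=1 v=1 u=0 n2=1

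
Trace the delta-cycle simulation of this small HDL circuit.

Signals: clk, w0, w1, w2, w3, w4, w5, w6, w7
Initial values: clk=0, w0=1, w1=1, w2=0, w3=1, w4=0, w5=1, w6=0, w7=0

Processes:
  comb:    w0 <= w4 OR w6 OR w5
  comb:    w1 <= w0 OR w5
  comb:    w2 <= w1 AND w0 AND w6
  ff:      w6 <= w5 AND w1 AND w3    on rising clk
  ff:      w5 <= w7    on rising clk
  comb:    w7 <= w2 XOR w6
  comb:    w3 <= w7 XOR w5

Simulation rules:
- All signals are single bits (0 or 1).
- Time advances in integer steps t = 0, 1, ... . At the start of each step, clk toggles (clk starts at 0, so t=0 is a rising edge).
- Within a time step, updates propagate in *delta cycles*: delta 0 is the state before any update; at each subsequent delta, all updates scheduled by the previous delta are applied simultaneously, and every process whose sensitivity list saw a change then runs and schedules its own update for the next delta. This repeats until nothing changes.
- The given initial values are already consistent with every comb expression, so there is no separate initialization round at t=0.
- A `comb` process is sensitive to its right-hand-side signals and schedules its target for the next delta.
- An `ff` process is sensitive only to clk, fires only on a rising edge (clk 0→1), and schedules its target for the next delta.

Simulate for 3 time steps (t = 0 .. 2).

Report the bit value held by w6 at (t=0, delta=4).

t=0 Δ0: w7=0 w1=1 w5=1 clk=0 w4=0 w6=0 w3=1 w0=1 w2=0
  Δ1: clk:0→1
  Δ2: w5:1→0, w6:0→1
  Δ3: w7:0→1, w3:1→0, w2:0→1
  Δ4: w7:1→0, w3:0→1
  Δ5: w3:1→0
  (5Δ to stable)
t=1 Δ0: w7=0 w1=1 w5=0 clk=1 w4=0 w6=1 w3=0 w0=1 w2=1
  Δ1: clk:1→0
  (1Δ to stable)
t=2 Δ0: w7=0 w1=1 w5=0 clk=0 w4=0 w6=1 w3=0 w0=1 w2=1
  Δ1: clk:0→1
  Δ2: w6:1→0
  Δ3: w7:0→1, w0:1→0, w2:1→0
  Δ4: w7:1→0, w1:1→0, w3:0→1
  Δ5: w3:1→0
  (5Δ to stable)

1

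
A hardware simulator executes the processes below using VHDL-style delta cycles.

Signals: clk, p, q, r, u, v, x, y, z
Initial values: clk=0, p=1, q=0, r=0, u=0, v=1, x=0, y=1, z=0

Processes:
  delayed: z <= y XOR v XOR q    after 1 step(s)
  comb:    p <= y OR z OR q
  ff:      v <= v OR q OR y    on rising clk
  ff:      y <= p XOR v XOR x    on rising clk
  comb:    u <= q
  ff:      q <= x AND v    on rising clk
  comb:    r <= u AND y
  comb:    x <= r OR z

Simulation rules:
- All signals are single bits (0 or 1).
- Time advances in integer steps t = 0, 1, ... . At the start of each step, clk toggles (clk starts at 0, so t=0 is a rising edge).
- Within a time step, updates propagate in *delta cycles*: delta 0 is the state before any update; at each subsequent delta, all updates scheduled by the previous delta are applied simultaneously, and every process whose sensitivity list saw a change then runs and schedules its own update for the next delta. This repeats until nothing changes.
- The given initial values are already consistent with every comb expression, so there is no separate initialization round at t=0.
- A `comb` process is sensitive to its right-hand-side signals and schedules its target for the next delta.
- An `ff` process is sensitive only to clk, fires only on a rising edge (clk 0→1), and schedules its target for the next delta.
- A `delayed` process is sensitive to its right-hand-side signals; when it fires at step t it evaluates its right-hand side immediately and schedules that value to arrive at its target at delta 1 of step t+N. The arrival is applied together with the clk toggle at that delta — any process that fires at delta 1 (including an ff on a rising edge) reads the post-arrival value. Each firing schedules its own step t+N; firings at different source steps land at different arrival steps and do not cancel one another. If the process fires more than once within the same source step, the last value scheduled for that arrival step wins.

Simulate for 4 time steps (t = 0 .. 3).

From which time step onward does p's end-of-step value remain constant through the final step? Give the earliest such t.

1

t0.Δ0 p=1 u=0 q=0 clk=0 v=1 y=1 x=0 r=0 z=0
t0.Δ1 p=1 u=0 q=0 clk=1 v=1 y=1 x=0 r=0 z=0
t0.Δ2 p=1 u=0 q=0 clk=1 v=1 y=0 x=0 r=0 z=0
t0.Δ3 p=0 u=0 q=0 clk=1 v=1 y=0 x=0 r=0 z=0
t1.Δ0 p=0 u=0 q=0 clk=1 v=1 y=0 x=0 r=0 z=0
t1.Δ1 p=0 u=0 q=0 clk=0 v=1 y=0 x=0 r=0 z=1
t1.Δ2 p=1 u=0 q=0 clk=0 v=1 y=0 x=1 r=0 z=1
t2.Δ0 p=1 u=0 q=0 clk=0 v=1 y=0 x=1 r=0 z=1
t2.Δ1 p=1 u=0 q=0 clk=1 v=1 y=0 x=1 r=0 z=1
t2.Δ2 p=1 u=0 q=1 clk=1 v=1 y=1 x=1 r=0 z=1
t2.Δ3 p=1 u=1 q=1 clk=1 v=1 y=1 x=1 r=0 z=1
t2.Δ4 p=1 u=1 q=1 clk=1 v=1 y=1 x=1 r=1 z=1
t3.Δ0 p=1 u=1 q=1 clk=1 v=1 y=1 x=1 r=1 z=1
t3.Δ1 p=1 u=1 q=1 clk=0 v=1 y=1 x=1 r=1 z=1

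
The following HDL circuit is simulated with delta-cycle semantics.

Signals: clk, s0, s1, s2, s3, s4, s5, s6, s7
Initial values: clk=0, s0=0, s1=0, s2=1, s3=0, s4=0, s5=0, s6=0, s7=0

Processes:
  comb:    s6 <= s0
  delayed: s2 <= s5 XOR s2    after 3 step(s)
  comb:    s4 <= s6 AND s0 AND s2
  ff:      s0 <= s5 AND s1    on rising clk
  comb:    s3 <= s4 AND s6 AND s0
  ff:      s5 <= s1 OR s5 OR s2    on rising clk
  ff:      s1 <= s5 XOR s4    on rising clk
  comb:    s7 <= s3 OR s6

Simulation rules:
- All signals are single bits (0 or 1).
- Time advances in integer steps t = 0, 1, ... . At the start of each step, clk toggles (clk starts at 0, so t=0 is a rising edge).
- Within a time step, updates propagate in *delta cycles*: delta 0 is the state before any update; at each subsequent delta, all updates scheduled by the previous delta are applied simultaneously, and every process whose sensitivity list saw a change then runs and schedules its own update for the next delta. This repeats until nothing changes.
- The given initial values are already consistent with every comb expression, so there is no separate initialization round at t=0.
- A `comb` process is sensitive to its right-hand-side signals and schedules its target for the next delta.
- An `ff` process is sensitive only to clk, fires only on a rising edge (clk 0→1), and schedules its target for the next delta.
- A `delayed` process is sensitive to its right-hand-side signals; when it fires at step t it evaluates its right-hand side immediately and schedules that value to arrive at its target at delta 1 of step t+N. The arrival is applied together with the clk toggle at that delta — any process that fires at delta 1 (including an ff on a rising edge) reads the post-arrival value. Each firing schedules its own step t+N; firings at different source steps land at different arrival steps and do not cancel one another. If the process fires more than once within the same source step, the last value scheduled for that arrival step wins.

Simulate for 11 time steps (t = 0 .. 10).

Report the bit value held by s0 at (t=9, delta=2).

[bits: s5,s1,s6,s0,s4,s7,clk,s2,s3]
t=0: Δ0=000000010 Δ1=000000110 Δ2=100000110 | 2Δ
t=1: Δ0=100000110 Δ1=100000010 | 1Δ
t=2: Δ0=100000010 Δ1=100000110 Δ2=110000110 | 2Δ
t=3: Δ0=110000110 Δ1=110000000 | 1Δ
t=4: Δ0=110000000 Δ1=110000100 Δ2=110100100 Δ3=111100100 Δ4=111101100 | 4Δ
t=5: Δ0=111101100 Δ1=111101000 | 1Δ
t=6: Δ0=111101000 Δ1=111101110 Δ2=111111110 Δ3=111111111 | 3Δ
t=7: Δ0=111111111 Δ1=111111011 | 1Δ
t=8: Δ0=111111011 Δ1=111111111 Δ2=101111111 | 2Δ
t=9: Δ0=101111111 Δ1=101111001 Δ2=101101001 Δ3=101101000 | 3Δ
t=10: Δ0=101101000 Δ1=101101100 Δ2=111001100 Δ3=110001100 Δ4=110000100 | 4Δ

1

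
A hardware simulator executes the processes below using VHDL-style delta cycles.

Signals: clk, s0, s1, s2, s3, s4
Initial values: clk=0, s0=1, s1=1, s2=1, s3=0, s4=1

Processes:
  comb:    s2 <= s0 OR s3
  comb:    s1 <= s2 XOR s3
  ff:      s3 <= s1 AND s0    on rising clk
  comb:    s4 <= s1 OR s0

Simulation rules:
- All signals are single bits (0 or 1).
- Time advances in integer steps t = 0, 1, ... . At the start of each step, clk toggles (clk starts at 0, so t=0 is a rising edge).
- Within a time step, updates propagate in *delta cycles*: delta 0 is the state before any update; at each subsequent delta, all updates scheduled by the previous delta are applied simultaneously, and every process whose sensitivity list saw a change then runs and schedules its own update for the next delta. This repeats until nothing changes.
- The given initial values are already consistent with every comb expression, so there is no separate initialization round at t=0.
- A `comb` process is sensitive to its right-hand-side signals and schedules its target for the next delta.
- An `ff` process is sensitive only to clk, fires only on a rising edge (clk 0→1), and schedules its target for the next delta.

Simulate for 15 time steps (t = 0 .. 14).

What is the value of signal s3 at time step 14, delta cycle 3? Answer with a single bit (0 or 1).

t=0 Δ0: s3=0 s0=1 s2=1 clk=0 s1=1 s4=1
  Δ1: clk:0→1
  Δ2: s3:0→1
  Δ3: s1:1→0
  (3Δ to stable)
t=1 Δ0: s3=1 s0=1 s2=1 clk=1 s1=0 s4=1
  Δ1: clk:1→0
  (1Δ to stable)
t=2 Δ0: s3=1 s0=1 s2=1 clk=0 s1=0 s4=1
  Δ1: clk:0→1
  Δ2: s3:1→0
  Δ3: s1:0→1
  (3Δ to stable)
t=3 Δ0: s3=0 s0=1 s2=1 clk=1 s1=1 s4=1
  Δ1: clk:1→0
  (1Δ to stable)
t=4 Δ0: s3=0 s0=1 s2=1 clk=0 s1=1 s4=1
  Δ1: clk:0→1
  Δ2: s3:0→1
  Δ3: s1:1→0
  (3Δ to stable)
t=5 Δ0: s3=1 s0=1 s2=1 clk=1 s1=0 s4=1
  Δ1: clk:1→0
  (1Δ to stable)
t=6 Δ0: s3=1 s0=1 s2=1 clk=0 s1=0 s4=1
  Δ1: clk:0→1
  Δ2: s3:1→0
  Δ3: s1:0→1
  (3Δ to stable)
t=7 Δ0: s3=0 s0=1 s2=1 clk=1 s1=1 s4=1
  Δ1: clk:1→0
  (1Δ to stable)
t=8 Δ0: s3=0 s0=1 s2=1 clk=0 s1=1 s4=1
  Δ1: clk:0→1
  Δ2: s3:0→1
  Δ3: s1:1→0
  (3Δ to stable)
t=9 Δ0: s3=1 s0=1 s2=1 clk=1 s1=0 s4=1
  Δ1: clk:1→0
  (1Δ to stable)
t=10 Δ0: s3=1 s0=1 s2=1 clk=0 s1=0 s4=1
  Δ1: clk:0→1
  Δ2: s3:1→0
  Δ3: s1:0→1
  (3Δ to stable)
t=11 Δ0: s3=0 s0=1 s2=1 clk=1 s1=1 s4=1
  Δ1: clk:1→0
  (1Δ to stable)
t=12 Δ0: s3=0 s0=1 s2=1 clk=0 s1=1 s4=1
  Δ1: clk:0→1
  Δ2: s3:0→1
  Δ3: s1:1→0
  (3Δ to stable)
t=13 Δ0: s3=1 s0=1 s2=1 clk=1 s1=0 s4=1
  Δ1: clk:1→0
  (1Δ to stable)
t=14 Δ0: s3=1 s0=1 s2=1 clk=0 s1=0 s4=1
  Δ1: clk:0→1
  Δ2: s3:1→0
  Δ3: s1:0→1
  (3Δ to stable)

0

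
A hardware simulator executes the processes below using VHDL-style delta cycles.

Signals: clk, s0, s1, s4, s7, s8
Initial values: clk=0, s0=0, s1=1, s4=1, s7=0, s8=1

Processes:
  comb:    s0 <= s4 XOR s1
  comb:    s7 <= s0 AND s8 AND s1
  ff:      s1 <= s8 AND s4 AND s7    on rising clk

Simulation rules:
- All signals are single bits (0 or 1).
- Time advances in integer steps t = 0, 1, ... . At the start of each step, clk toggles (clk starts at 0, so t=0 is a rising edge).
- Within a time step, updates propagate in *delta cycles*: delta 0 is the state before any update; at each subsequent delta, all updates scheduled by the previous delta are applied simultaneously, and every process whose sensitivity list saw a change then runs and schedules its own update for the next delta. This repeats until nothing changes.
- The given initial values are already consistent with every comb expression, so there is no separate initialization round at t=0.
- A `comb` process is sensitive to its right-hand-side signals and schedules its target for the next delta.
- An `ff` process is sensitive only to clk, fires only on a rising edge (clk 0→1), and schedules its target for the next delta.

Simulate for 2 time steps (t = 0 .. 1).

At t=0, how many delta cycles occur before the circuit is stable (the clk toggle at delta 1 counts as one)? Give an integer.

3

t0.Δ0 s1=1 s0=0 clk=0 s7=0 s8=1 s4=1
t0.Δ1 s1=1 s0=0 clk=1 s7=0 s8=1 s4=1
t0.Δ2 s1=0 s0=0 clk=1 s7=0 s8=1 s4=1
t0.Δ3 s1=0 s0=1 clk=1 s7=0 s8=1 s4=1
t1.Δ0 s1=0 s0=1 clk=1 s7=0 s8=1 s4=1
t1.Δ1 s1=0 s0=1 clk=0 s7=0 s8=1 s4=1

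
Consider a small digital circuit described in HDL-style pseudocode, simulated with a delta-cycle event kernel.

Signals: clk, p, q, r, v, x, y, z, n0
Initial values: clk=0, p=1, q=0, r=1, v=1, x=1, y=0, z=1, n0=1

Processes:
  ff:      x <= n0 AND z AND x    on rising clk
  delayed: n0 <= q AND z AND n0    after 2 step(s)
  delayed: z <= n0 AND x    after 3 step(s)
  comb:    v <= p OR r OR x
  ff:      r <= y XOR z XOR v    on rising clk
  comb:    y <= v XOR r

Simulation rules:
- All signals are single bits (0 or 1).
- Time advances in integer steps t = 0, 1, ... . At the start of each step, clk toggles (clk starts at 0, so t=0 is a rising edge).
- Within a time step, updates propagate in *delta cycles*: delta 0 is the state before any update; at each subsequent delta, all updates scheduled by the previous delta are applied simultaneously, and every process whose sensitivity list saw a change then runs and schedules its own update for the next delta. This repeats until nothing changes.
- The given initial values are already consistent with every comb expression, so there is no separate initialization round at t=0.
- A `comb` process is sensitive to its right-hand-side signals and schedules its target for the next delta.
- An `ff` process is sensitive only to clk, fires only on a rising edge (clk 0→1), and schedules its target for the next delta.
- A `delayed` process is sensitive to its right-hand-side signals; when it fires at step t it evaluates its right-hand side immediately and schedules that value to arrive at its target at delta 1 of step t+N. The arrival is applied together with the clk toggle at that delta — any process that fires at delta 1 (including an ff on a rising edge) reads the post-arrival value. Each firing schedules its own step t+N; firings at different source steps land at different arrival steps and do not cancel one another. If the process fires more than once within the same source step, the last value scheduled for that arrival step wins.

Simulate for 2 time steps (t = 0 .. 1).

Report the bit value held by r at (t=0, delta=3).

[bits: y,clk,x,n0,r,v,z,q,p]
t=0: Δ0=001111101 Δ1=011111101 Δ2=011101101 Δ3=111101101 | 3Δ
t=1: Δ0=111101101 Δ1=101101101 | 1Δ

0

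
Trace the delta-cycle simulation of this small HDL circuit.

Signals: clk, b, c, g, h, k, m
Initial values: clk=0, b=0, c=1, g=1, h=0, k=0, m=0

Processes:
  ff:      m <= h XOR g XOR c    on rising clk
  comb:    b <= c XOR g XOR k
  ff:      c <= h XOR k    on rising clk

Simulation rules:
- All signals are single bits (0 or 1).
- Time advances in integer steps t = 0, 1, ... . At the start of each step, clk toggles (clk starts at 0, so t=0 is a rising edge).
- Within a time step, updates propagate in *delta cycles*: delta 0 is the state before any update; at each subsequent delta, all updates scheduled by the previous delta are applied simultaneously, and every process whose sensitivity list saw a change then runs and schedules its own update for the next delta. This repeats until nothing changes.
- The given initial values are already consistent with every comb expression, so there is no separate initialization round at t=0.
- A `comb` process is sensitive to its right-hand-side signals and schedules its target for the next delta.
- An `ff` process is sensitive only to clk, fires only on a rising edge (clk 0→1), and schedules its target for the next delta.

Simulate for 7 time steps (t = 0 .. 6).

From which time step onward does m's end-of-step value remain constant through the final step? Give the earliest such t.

[bits: m,k,h,c,b,g,clk]
t=0: Δ0=0001010 Δ1=0001011 Δ2=0000011 Δ3=0000111 | 3Δ
t=1: Δ0=0000111 Δ1=0000110 | 1Δ
t=2: Δ0=0000110 Δ1=0000111 Δ2=1000111 | 2Δ
t=3: Δ0=1000111 Δ1=1000110 | 1Δ
t=4: Δ0=1000110 Δ1=1000111 | 1Δ
t=5: Δ0=1000111 Δ1=1000110 | 1Δ
t=6: Δ0=1000110 Δ1=1000111 | 1Δ

2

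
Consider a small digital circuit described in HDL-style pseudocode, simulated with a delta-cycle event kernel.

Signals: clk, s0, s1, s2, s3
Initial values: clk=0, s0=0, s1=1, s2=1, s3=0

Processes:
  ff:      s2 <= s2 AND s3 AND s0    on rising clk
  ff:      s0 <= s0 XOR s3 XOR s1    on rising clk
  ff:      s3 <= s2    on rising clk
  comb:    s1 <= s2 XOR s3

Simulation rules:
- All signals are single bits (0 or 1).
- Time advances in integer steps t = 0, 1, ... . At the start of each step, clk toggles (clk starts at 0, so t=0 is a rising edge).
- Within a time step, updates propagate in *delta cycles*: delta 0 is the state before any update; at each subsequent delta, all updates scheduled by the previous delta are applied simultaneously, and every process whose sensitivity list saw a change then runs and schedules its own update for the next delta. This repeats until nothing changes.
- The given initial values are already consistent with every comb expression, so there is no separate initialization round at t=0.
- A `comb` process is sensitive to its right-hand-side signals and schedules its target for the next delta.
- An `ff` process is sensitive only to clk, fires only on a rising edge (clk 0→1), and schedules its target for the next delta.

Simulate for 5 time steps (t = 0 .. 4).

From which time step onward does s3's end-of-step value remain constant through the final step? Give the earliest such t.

2

[bits: s3,s0,s2,clk,s1]
t=0: Δ0=00101 Δ1=00111 Δ2=11011 | 2Δ
t=1: Δ0=11011 Δ1=11001 | 1Δ
t=2: Δ0=11001 Δ1=11011 Δ2=01011 Δ3=01010 | 3Δ
t=3: Δ0=01010 Δ1=01000 | 1Δ
t=4: Δ0=01000 Δ1=01010 | 1Δ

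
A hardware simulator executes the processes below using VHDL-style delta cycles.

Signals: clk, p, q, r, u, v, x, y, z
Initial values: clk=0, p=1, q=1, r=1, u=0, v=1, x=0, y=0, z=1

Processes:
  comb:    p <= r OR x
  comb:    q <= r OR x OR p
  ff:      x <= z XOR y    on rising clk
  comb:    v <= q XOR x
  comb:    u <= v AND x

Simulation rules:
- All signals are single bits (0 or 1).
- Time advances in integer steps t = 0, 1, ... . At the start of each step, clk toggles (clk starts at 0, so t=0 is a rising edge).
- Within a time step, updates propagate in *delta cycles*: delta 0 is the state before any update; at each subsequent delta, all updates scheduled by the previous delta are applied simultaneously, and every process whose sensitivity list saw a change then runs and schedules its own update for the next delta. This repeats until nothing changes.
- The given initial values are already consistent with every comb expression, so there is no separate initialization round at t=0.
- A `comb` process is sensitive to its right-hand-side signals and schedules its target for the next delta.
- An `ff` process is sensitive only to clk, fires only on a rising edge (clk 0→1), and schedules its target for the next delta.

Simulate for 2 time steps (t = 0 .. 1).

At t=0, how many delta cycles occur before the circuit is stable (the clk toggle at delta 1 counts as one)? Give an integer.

[bits: p,clk,v,z,x,y,r,u,q]
t=0: Δ0=101100101 Δ1=111100101 Δ2=111110101 Δ3=110110111 Δ4=110110101 | 4Δ
t=1: Δ0=110110101 Δ1=100110101 | 1Δ

4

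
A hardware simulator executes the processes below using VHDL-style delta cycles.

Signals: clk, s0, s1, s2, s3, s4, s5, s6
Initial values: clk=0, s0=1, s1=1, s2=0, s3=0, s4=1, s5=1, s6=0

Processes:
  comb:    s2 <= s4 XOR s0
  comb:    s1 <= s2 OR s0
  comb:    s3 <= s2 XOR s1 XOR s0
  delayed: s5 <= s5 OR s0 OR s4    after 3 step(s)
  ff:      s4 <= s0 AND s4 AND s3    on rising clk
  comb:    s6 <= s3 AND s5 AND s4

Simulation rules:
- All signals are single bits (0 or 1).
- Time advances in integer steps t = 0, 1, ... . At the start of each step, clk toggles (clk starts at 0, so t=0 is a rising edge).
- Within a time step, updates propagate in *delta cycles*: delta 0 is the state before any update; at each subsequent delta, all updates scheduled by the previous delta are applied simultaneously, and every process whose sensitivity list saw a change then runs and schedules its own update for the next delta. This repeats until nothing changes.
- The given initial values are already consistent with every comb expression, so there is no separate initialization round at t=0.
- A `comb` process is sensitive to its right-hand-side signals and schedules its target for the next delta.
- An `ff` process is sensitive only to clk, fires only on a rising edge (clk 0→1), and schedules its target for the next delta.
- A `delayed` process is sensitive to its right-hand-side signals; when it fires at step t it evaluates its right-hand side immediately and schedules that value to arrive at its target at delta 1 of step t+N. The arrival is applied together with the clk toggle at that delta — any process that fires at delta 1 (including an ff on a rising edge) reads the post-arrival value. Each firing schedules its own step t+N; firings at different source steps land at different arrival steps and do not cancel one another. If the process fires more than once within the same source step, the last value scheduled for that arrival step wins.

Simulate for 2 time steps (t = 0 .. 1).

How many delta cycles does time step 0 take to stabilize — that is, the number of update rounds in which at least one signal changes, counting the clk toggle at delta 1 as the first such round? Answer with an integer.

4

t0.Δ0 s1=1 s2=0 clk=0 s6=0 s0=1 s3=0 s4=1 s5=1
t0.Δ1 s1=1 s2=0 clk=1 s6=0 s0=1 s3=0 s4=1 s5=1
t0.Δ2 s1=1 s2=0 clk=1 s6=0 s0=1 s3=0 s4=0 s5=1
t0.Δ3 s1=1 s2=1 clk=1 s6=0 s0=1 s3=0 s4=0 s5=1
t0.Δ4 s1=1 s2=1 clk=1 s6=0 s0=1 s3=1 s4=0 s5=1
t1.Δ0 s1=1 s2=1 clk=1 s6=0 s0=1 s3=1 s4=0 s5=1
t1.Δ1 s1=1 s2=1 clk=0 s6=0 s0=1 s3=1 s4=0 s5=1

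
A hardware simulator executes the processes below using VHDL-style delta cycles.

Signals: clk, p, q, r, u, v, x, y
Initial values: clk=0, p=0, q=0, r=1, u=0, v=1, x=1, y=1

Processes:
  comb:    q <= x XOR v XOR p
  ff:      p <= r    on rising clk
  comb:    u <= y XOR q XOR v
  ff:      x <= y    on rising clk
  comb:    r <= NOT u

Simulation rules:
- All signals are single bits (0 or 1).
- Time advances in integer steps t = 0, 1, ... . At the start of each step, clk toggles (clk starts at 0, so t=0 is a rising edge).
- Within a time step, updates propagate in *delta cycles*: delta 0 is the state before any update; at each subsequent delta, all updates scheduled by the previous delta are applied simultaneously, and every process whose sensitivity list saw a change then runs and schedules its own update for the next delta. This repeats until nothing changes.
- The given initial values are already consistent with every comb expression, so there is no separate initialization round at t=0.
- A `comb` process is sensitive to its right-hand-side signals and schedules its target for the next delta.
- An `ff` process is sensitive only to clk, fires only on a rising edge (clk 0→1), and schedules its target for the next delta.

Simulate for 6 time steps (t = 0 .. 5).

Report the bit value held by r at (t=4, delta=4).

[bits: x,clk,q,v,r,y,u,p]
t=0: Δ0=10011100 Δ1=11011100 Δ2=11011101 Δ3=11111101 Δ4=11111111 Δ5=11110111 | 5Δ
t=1: Δ0=11110111 Δ1=10110111 | 1Δ
t=2: Δ0=10110111 Δ1=11110111 Δ2=11110110 Δ3=11010110 Δ4=11010100 Δ5=11011100 | 5Δ
t=3: Δ0=11011100 Δ1=10011100 | 1Δ
t=4: Δ0=10011100 Δ1=11011100 Δ2=11011101 Δ3=11111101 Δ4=11111111 Δ5=11110111 | 5Δ
t=5: Δ0=11110111 Δ1=10110111 | 1Δ

1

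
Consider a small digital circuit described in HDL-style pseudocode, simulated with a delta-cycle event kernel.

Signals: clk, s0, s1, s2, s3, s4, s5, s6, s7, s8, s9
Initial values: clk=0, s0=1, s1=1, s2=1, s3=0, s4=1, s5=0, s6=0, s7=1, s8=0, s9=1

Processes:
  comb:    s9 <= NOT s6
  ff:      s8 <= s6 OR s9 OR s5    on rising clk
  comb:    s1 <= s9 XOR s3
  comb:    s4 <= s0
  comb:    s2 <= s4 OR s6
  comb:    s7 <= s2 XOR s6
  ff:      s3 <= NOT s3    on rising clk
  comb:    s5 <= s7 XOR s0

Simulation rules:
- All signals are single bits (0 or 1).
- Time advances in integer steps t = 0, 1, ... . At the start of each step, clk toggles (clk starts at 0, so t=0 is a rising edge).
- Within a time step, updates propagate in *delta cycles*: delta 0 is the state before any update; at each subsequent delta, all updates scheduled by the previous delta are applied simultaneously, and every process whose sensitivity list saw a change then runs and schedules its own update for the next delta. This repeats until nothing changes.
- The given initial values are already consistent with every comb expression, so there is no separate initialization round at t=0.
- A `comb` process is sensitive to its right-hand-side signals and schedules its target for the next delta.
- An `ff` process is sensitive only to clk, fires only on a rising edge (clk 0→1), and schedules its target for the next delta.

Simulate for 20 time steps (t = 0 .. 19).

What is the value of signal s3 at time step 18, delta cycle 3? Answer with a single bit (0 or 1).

t0.Δ0 s3=0 s2=1 s7=1 clk=0 s0=1 s8=0 s4=1 s5=0 s9=1 s1=1 s6=0
t0.Δ1 s3=0 s2=1 s7=1 clk=1 s0=1 s8=0 s4=1 s5=0 s9=1 s1=1 s6=0
t0.Δ2 s3=1 s2=1 s7=1 clk=1 s0=1 s8=1 s4=1 s5=0 s9=1 s1=1 s6=0
t0.Δ3 s3=1 s2=1 s7=1 clk=1 s0=1 s8=1 s4=1 s5=0 s9=1 s1=0 s6=0
t1.Δ0 s3=1 s2=1 s7=1 clk=1 s0=1 s8=1 s4=1 s5=0 s9=1 s1=0 s6=0
t1.Δ1 s3=1 s2=1 s7=1 clk=0 s0=1 s8=1 s4=1 s5=0 s9=1 s1=0 s6=0
t2.Δ0 s3=1 s2=1 s7=1 clk=0 s0=1 s8=1 s4=1 s5=0 s9=1 s1=0 s6=0
t2.Δ1 s3=1 s2=1 s7=1 clk=1 s0=1 s8=1 s4=1 s5=0 s9=1 s1=0 s6=0
t2.Δ2 s3=0 s2=1 s7=1 clk=1 s0=1 s8=1 s4=1 s5=0 s9=1 s1=0 s6=0
t2.Δ3 s3=0 s2=1 s7=1 clk=1 s0=1 s8=1 s4=1 s5=0 s9=1 s1=1 s6=0
t3.Δ0 s3=0 s2=1 s7=1 clk=1 s0=1 s8=1 s4=1 s5=0 s9=1 s1=1 s6=0
t3.Δ1 s3=0 s2=1 s7=1 clk=0 s0=1 s8=1 s4=1 s5=0 s9=1 s1=1 s6=0
t4.Δ0 s3=0 s2=1 s7=1 clk=0 s0=1 s8=1 s4=1 s5=0 s9=1 s1=1 s6=0
t4.Δ1 s3=0 s2=1 s7=1 clk=1 s0=1 s8=1 s4=1 s5=0 s9=1 s1=1 s6=0
t4.Δ2 s3=1 s2=1 s7=1 clk=1 s0=1 s8=1 s4=1 s5=0 s9=1 s1=1 s6=0
t4.Δ3 s3=1 s2=1 s7=1 clk=1 s0=1 s8=1 s4=1 s5=0 s9=1 s1=0 s6=0
t5.Δ0 s3=1 s2=1 s7=1 clk=1 s0=1 s8=1 s4=1 s5=0 s9=1 s1=0 s6=0
t5.Δ1 s3=1 s2=1 s7=1 clk=0 s0=1 s8=1 s4=1 s5=0 s9=1 s1=0 s6=0
t6.Δ0 s3=1 s2=1 s7=1 clk=0 s0=1 s8=1 s4=1 s5=0 s9=1 s1=0 s6=0
t6.Δ1 s3=1 s2=1 s7=1 clk=1 s0=1 s8=1 s4=1 s5=0 s9=1 s1=0 s6=0
t6.Δ2 s3=0 s2=1 s7=1 clk=1 s0=1 s8=1 s4=1 s5=0 s9=1 s1=0 s6=0
t6.Δ3 s3=0 s2=1 s7=1 clk=1 s0=1 s8=1 s4=1 s5=0 s9=1 s1=1 s6=0
t7.Δ0 s3=0 s2=1 s7=1 clk=1 s0=1 s8=1 s4=1 s5=0 s9=1 s1=1 s6=0
t7.Δ1 s3=0 s2=1 s7=1 clk=0 s0=1 s8=1 s4=1 s5=0 s9=1 s1=1 s6=0
t8.Δ0 s3=0 s2=1 s7=1 clk=0 s0=1 s8=1 s4=1 s5=0 s9=1 s1=1 s6=0
t8.Δ1 s3=0 s2=1 s7=1 clk=1 s0=1 s8=1 s4=1 s5=0 s9=1 s1=1 s6=0
t8.Δ2 s3=1 s2=1 s7=1 clk=1 s0=1 s8=1 s4=1 s5=0 s9=1 s1=1 s6=0
t8.Δ3 s3=1 s2=1 s7=1 clk=1 s0=1 s8=1 s4=1 s5=0 s9=1 s1=0 s6=0
t9.Δ0 s3=1 s2=1 s7=1 clk=1 s0=1 s8=1 s4=1 s5=0 s9=1 s1=0 s6=0
t9.Δ1 s3=1 s2=1 s7=1 clk=0 s0=1 s8=1 s4=1 s5=0 s9=1 s1=0 s6=0
t10.Δ0 s3=1 s2=1 s7=1 clk=0 s0=1 s8=1 s4=1 s5=0 s9=1 s1=0 s6=0
t10.Δ1 s3=1 s2=1 s7=1 clk=1 s0=1 s8=1 s4=1 s5=0 s9=1 s1=0 s6=0
t10.Δ2 s3=0 s2=1 s7=1 clk=1 s0=1 s8=1 s4=1 s5=0 s9=1 s1=0 s6=0
t10.Δ3 s3=0 s2=1 s7=1 clk=1 s0=1 s8=1 s4=1 s5=0 s9=1 s1=1 s6=0
t11.Δ0 s3=0 s2=1 s7=1 clk=1 s0=1 s8=1 s4=1 s5=0 s9=1 s1=1 s6=0
t11.Δ1 s3=0 s2=1 s7=1 clk=0 s0=1 s8=1 s4=1 s5=0 s9=1 s1=1 s6=0
t12.Δ0 s3=0 s2=1 s7=1 clk=0 s0=1 s8=1 s4=1 s5=0 s9=1 s1=1 s6=0
t12.Δ1 s3=0 s2=1 s7=1 clk=1 s0=1 s8=1 s4=1 s5=0 s9=1 s1=1 s6=0
t12.Δ2 s3=1 s2=1 s7=1 clk=1 s0=1 s8=1 s4=1 s5=0 s9=1 s1=1 s6=0
t12.Δ3 s3=1 s2=1 s7=1 clk=1 s0=1 s8=1 s4=1 s5=0 s9=1 s1=0 s6=0
t13.Δ0 s3=1 s2=1 s7=1 clk=1 s0=1 s8=1 s4=1 s5=0 s9=1 s1=0 s6=0
t13.Δ1 s3=1 s2=1 s7=1 clk=0 s0=1 s8=1 s4=1 s5=0 s9=1 s1=0 s6=0
t14.Δ0 s3=1 s2=1 s7=1 clk=0 s0=1 s8=1 s4=1 s5=0 s9=1 s1=0 s6=0
t14.Δ1 s3=1 s2=1 s7=1 clk=1 s0=1 s8=1 s4=1 s5=0 s9=1 s1=0 s6=0
t14.Δ2 s3=0 s2=1 s7=1 clk=1 s0=1 s8=1 s4=1 s5=0 s9=1 s1=0 s6=0
t14.Δ3 s3=0 s2=1 s7=1 clk=1 s0=1 s8=1 s4=1 s5=0 s9=1 s1=1 s6=0
t15.Δ0 s3=0 s2=1 s7=1 clk=1 s0=1 s8=1 s4=1 s5=0 s9=1 s1=1 s6=0
t15.Δ1 s3=0 s2=1 s7=1 clk=0 s0=1 s8=1 s4=1 s5=0 s9=1 s1=1 s6=0
t16.Δ0 s3=0 s2=1 s7=1 clk=0 s0=1 s8=1 s4=1 s5=0 s9=1 s1=1 s6=0
t16.Δ1 s3=0 s2=1 s7=1 clk=1 s0=1 s8=1 s4=1 s5=0 s9=1 s1=1 s6=0
t16.Δ2 s3=1 s2=1 s7=1 clk=1 s0=1 s8=1 s4=1 s5=0 s9=1 s1=1 s6=0
t16.Δ3 s3=1 s2=1 s7=1 clk=1 s0=1 s8=1 s4=1 s5=0 s9=1 s1=0 s6=0
t17.Δ0 s3=1 s2=1 s7=1 clk=1 s0=1 s8=1 s4=1 s5=0 s9=1 s1=0 s6=0
t17.Δ1 s3=1 s2=1 s7=1 clk=0 s0=1 s8=1 s4=1 s5=0 s9=1 s1=0 s6=0
t18.Δ0 s3=1 s2=1 s7=1 clk=0 s0=1 s8=1 s4=1 s5=0 s9=1 s1=0 s6=0
t18.Δ1 s3=1 s2=1 s7=1 clk=1 s0=1 s8=1 s4=1 s5=0 s9=1 s1=0 s6=0
t18.Δ2 s3=0 s2=1 s7=1 clk=1 s0=1 s8=1 s4=1 s5=0 s9=1 s1=0 s6=0
t18.Δ3 s3=0 s2=1 s7=1 clk=1 s0=1 s8=1 s4=1 s5=0 s9=1 s1=1 s6=0
t19.Δ0 s3=0 s2=1 s7=1 clk=1 s0=1 s8=1 s4=1 s5=0 s9=1 s1=1 s6=0
t19.Δ1 s3=0 s2=1 s7=1 clk=0 s0=1 s8=1 s4=1 s5=0 s9=1 s1=1 s6=0

0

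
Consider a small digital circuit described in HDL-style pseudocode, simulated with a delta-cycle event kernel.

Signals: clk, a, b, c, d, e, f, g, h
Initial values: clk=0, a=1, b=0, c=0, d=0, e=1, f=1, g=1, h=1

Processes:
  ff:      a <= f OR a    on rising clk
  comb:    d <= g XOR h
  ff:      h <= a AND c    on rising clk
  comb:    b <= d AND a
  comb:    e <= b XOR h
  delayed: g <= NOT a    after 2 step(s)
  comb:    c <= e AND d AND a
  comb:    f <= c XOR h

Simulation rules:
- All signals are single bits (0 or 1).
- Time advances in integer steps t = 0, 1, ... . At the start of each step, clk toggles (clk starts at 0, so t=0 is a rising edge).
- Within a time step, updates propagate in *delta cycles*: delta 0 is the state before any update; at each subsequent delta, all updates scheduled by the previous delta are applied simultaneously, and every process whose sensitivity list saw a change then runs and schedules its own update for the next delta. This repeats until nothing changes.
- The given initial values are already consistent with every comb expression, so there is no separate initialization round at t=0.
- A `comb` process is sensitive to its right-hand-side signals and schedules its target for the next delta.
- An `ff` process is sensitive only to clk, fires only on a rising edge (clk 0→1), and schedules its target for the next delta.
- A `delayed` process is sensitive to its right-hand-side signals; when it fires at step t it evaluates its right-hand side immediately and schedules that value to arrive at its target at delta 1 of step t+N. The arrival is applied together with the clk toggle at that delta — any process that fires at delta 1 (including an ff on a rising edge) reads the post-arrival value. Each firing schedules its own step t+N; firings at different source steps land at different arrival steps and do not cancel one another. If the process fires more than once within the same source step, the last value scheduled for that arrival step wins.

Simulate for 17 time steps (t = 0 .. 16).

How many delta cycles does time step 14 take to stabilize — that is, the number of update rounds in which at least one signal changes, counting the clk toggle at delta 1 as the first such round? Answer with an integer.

5

t=0 Δ0: h=1 c=0 b=0 e=1 f=1 d=0 g=1 a=1 clk=0
  Δ1: clk:0→1
  Δ2: h:1→0
  Δ3: e:1→0, f:1→0, d:0→1
  Δ4: b:0→1
  Δ5: e:0→1
  Δ6: c:0→1
  Δ7: f:0→1
  (7Δ to stable)
t=1 Δ0: h=0 c=1 b=1 e=1 f=1 d=1 g=1 a=1 clk=1
  Δ1: clk:1→0
  (1Δ to stable)
t=2 Δ0: h=0 c=1 b=1 e=1 f=1 d=1 g=1 a=1 clk=0
  Δ1: clk:0→1
  Δ2: h:0→1
  Δ3: e:1→0, f:1→0, d:1→0
  Δ4: c:1→0, b:1→0
  Δ5: e:0→1, f:0→1
  (5Δ to stable)
t=3 Δ0: h=1 c=0 b=0 e=1 f=1 d=0 g=1 a=1 clk=1
  Δ1: clk:1→0
  (1Δ to stable)
t=4 Δ0: h=1 c=0 b=0 e=1 f=1 d=0 g=1 a=1 clk=0
  Δ1: clk:0→1
  Δ2: h:1→0
  Δ3: e:1→0, f:1→0, d:0→1
  Δ4: b:0→1
  Δ5: e:0→1
  Δ6: c:0→1
  Δ7: f:0→1
  (7Δ to stable)
t=5 Δ0: h=0 c=1 b=1 e=1 f=1 d=1 g=1 a=1 clk=1
  Δ1: clk:1→0
  (1Δ to stable)
t=6 Δ0: h=0 c=1 b=1 e=1 f=1 d=1 g=1 a=1 clk=0
  Δ1: clk:0→1
  Δ2: h:0→1
  Δ3: e:1→0, f:1→0, d:1→0
  Δ4: c:1→0, b:1→0
  Δ5: e:0→1, f:0→1
  (5Δ to stable)
t=7 Δ0: h=1 c=0 b=0 e=1 f=1 d=0 g=1 a=1 clk=1
  Δ1: clk:1→0
  (1Δ to stable)
t=8 Δ0: h=1 c=0 b=0 e=1 f=1 d=0 g=1 a=1 clk=0
  Δ1: clk:0→1
  Δ2: h:1→0
  Δ3: e:1→0, f:1→0, d:0→1
  Δ4: b:0→1
  Δ5: e:0→1
  Δ6: c:0→1
  Δ7: f:0→1
  (7Δ to stable)
t=9 Δ0: h=0 c=1 b=1 e=1 f=1 d=1 g=1 a=1 clk=1
  Δ1: clk:1→0
  (1Δ to stable)
t=10 Δ0: h=0 c=1 b=1 e=1 f=1 d=1 g=1 a=1 clk=0
  Δ1: clk:0→1
  Δ2: h:0→1
  Δ3: e:1→0, f:1→0, d:1→0
  Δ4: c:1→0, b:1→0
  Δ5: e:0→1, f:0→1
  (5Δ to stable)
t=11 Δ0: h=1 c=0 b=0 e=1 f=1 d=0 g=1 a=1 clk=1
  Δ1: clk:1→0
  (1Δ to stable)
t=12 Δ0: h=1 c=0 b=0 e=1 f=1 d=0 g=1 a=1 clk=0
  Δ1: clk:0→1
  Δ2: h:1→0
  Δ3: e:1→0, f:1→0, d:0→1
  Δ4: b:0→1
  Δ5: e:0→1
  Δ6: c:0→1
  Δ7: f:0→1
  (7Δ to stable)
t=13 Δ0: h=0 c=1 b=1 e=1 f=1 d=1 g=1 a=1 clk=1
  Δ1: clk:1→0
  (1Δ to stable)
t=14 Δ0: h=0 c=1 b=1 e=1 f=1 d=1 g=1 a=1 clk=0
  Δ1: clk:0→1
  Δ2: h:0→1
  Δ3: e:1→0, f:1→0, d:1→0
  Δ4: c:1→0, b:1→0
  Δ5: e:0→1, f:0→1
  (5Δ to stable)
t=15 Δ0: h=1 c=0 b=0 e=1 f=1 d=0 g=1 a=1 clk=1
  Δ1: clk:1→0
  (1Δ to stable)
t=16 Δ0: h=1 c=0 b=0 e=1 f=1 d=0 g=1 a=1 clk=0
  Δ1: clk:0→1
  Δ2: h:1→0
  Δ3: e:1→0, f:1→0, d:0→1
  Δ4: b:0→1
  Δ5: e:0→1
  Δ6: c:0→1
  Δ7: f:0→1
  (7Δ to stable)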